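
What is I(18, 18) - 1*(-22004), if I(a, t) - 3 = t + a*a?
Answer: 22349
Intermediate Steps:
I(a, t) = 3 + t + a**2 (I(a, t) = 3 + (t + a*a) = 3 + (t + a**2) = 3 + t + a**2)
I(18, 18) - 1*(-22004) = (3 + 18 + 18**2) - 1*(-22004) = (3 + 18 + 324) + 22004 = 345 + 22004 = 22349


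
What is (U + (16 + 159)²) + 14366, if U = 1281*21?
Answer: 71892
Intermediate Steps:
U = 26901
(U + (16 + 159)²) + 14366 = (26901 + (16 + 159)²) + 14366 = (26901 + 175²) + 14366 = (26901 + 30625) + 14366 = 57526 + 14366 = 71892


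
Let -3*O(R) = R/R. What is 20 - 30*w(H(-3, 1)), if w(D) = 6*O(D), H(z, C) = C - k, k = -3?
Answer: 80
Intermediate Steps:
O(R) = -1/3 (O(R) = -R/(3*R) = -1/3*1 = -1/3)
H(z, C) = 3 + C (H(z, C) = C - 1*(-3) = C + 3 = 3 + C)
w(D) = -2 (w(D) = 6*(-1/3) = -2)
20 - 30*w(H(-3, 1)) = 20 - 30*(-2) = 20 + 60 = 80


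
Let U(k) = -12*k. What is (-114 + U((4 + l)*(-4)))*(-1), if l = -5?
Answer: 162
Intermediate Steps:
(-114 + U((4 + l)*(-4)))*(-1) = (-114 - 12*(4 - 5)*(-4))*(-1) = (-114 - (-12)*(-4))*(-1) = (-114 - 12*4)*(-1) = (-114 - 48)*(-1) = -162*(-1) = 162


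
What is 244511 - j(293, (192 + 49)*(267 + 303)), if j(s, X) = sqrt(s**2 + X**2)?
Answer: 244511 - sqrt(18870602749) ≈ 1.0714e+5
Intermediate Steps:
j(s, X) = sqrt(X**2 + s**2)
244511 - j(293, (192 + 49)*(267 + 303)) = 244511 - sqrt(((192 + 49)*(267 + 303))**2 + 293**2) = 244511 - sqrt((241*570)**2 + 85849) = 244511 - sqrt(137370**2 + 85849) = 244511 - sqrt(18870516900 + 85849) = 244511 - sqrt(18870602749)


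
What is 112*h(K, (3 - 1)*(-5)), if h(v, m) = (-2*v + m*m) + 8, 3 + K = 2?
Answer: 12320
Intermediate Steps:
K = -1 (K = -3 + 2 = -1)
h(v, m) = 8 + m**2 - 2*v (h(v, m) = (-2*v + m**2) + 8 = (m**2 - 2*v) + 8 = 8 + m**2 - 2*v)
112*h(K, (3 - 1)*(-5)) = 112*(8 + ((3 - 1)*(-5))**2 - 2*(-1)) = 112*(8 + (2*(-5))**2 + 2) = 112*(8 + (-10)**2 + 2) = 112*(8 + 100 + 2) = 112*110 = 12320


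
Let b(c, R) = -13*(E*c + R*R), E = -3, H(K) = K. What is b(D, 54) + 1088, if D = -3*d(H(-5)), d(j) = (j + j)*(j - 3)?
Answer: -46180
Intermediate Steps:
d(j) = 2*j*(-3 + j) (d(j) = (2*j)*(-3 + j) = 2*j*(-3 + j))
D = -240 (D = -6*(-5)*(-3 - 5) = -6*(-5)*(-8) = -3*80 = -240)
b(c, R) = -13*R**2 + 39*c (b(c, R) = -13*(-3*c + R*R) = -13*(-3*c + R**2) = -13*(R**2 - 3*c) = -13*R**2 + 39*c)
b(D, 54) + 1088 = (-13*54**2 + 39*(-240)) + 1088 = (-13*2916 - 9360) + 1088 = (-37908 - 9360) + 1088 = -47268 + 1088 = -46180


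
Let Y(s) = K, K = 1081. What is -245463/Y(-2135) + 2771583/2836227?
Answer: -231064235626/1021987129 ≈ -226.09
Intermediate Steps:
Y(s) = 1081
-245463/Y(-2135) + 2771583/2836227 = -245463/1081 + 2771583/2836227 = -245463*1/1081 + 2771583*(1/2836227) = -245463/1081 + 923861/945409 = -231064235626/1021987129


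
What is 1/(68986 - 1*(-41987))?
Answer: 1/110973 ≈ 9.0112e-6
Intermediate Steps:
1/(68986 - 1*(-41987)) = 1/(68986 + 41987) = 1/110973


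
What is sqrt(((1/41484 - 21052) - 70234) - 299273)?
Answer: I*sqrt(168030418834905)/20742 ≈ 624.95*I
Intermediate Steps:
sqrt(((1/41484 - 21052) - 70234) - 299273) = sqrt((-873321167/41484 - 70234) - 299273) = sqrt(-3786908423/41484 - 299273) = sqrt(-16201949555/41484) = I*sqrt(168030418834905)/20742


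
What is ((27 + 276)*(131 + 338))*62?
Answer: 8810634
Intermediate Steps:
((27 + 276)*(131 + 338))*62 = (303*469)*62 = 142107*62 = 8810634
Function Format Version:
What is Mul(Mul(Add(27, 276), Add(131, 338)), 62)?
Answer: 8810634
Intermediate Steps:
Mul(Mul(Add(27, 276), Add(131, 338)), 62) = Mul(Mul(303, 469), 62) = Mul(142107, 62) = 8810634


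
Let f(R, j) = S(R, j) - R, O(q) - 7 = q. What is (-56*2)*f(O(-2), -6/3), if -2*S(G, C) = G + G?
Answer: 1120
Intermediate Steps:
S(G, C) = -G (S(G, C) = -(G + G)/2 = -G)
O(q) = 7 + q
f(R, j) = -2*R (f(R, j) = -R - R = -2*R)
(-56*2)*f(O(-2), -6/3) = (-56*2)*(-2*(7 - 2)) = (-28*4)*(-2*5) = -112*(-10) = 1120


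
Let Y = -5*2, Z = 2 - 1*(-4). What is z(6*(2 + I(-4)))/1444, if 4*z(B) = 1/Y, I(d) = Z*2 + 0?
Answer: -1/57760 ≈ -1.7313e-5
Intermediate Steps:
Z = 6 (Z = 2 + 4 = 6)
I(d) = 12 (I(d) = 6*2 + 0 = 12 + 0 = 12)
Y = -10
z(B) = -1/40 (z(B) = (¼)/(-10) = (¼)*(-⅒) = -1/40)
z(6*(2 + I(-4)))/1444 = -1/40/1444 = -1/40*1/1444 = -1/57760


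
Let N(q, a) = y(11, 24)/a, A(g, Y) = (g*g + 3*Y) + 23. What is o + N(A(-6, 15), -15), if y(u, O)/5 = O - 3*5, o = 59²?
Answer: 3478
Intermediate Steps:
A(g, Y) = 23 + g² + 3*Y (A(g, Y) = (g² + 3*Y) + 23 = 23 + g² + 3*Y)
o = 3481
y(u, O) = -75 + 5*O (y(u, O) = 5*(O - 3*5) = 5*(O - 15) = 5*(-15 + O) = -75 + 5*O)
N(q, a) = 45/a (N(q, a) = (-75 + 5*24)/a = (-75 + 120)/a = 45/a)
o + N(A(-6, 15), -15) = 3481 + 45/(-15) = 3481 + 45*(-1/15) = 3481 - 3 = 3478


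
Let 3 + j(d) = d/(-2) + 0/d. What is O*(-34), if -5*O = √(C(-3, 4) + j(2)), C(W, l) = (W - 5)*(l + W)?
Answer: 68*I*√3/5 ≈ 23.556*I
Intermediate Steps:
j(d) = -3 - d/2 (j(d) = -3 + (d/(-2) + 0/d) = -3 + (d*(-½) + 0) = -3 + (-d/2 + 0) = -3 - d/2)
C(W, l) = (-5 + W)*(W + l)
O = -2*I*√3/5 (O = -√(((-3)² - 5*(-3) - 5*4 - 3*4) + (-3 - ½*2))/5 = -√((9 + 15 - 20 - 12) + (-3 - 1))/5 = -√(-8 - 4)/5 = -2*I*√3/5 ≈ -0.69282*I)
O*(-34) = -2*I*√3/5*(-34) = 68*I*√3/5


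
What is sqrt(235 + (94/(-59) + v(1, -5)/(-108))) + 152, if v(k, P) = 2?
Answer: 152 + 35*sqrt(214878)/1062 ≈ 167.28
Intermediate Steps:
sqrt(235 + (94/(-59) + v(1, -5)/(-108))) + 152 = sqrt(235 + (94/(-59) + 2/(-108))) + 152 = sqrt(235 + (94*(-1/59) + 2*(-1/108))) + 152 = sqrt(235 + (-94/59 - 1/54)) + 152 = sqrt(235 - 5135/3186) + 152 = sqrt(743575/3186) + 152 = 35*sqrt(214878)/1062 + 152 = 152 + 35*sqrt(214878)/1062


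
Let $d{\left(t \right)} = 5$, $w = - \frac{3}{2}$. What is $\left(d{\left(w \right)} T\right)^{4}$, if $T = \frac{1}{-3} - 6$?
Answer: $\frac{81450625}{81} \approx 1.0056 \cdot 10^{6}$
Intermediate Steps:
$w = - \frac{3}{2}$ ($w = \left(-3\right) \frac{1}{2} = - \frac{3}{2} \approx -1.5$)
$T = - \frac{19}{3}$ ($T = - \frac{1}{3} - 6 = - \frac{19}{3} \approx -6.3333$)
$\left(d{\left(w \right)} T\right)^{4} = \left(5 \left(- \frac{19}{3}\right)\right)^{4} = \left(- \frac{95}{3}\right)^{4} = \frac{81450625}{81}$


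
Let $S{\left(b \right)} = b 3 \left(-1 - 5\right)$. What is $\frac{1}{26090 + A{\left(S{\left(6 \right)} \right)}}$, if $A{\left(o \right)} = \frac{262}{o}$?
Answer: $\frac{54}{1408729} \approx 3.8332 \cdot 10^{-5}$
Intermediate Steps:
$S{\left(b \right)} = - 18 b$ ($S{\left(b \right)} = 3 b \left(-6\right) = - 18 b$)
$\frac{1}{26090 + A{\left(S{\left(6 \right)} \right)}} = \frac{1}{26090 + \frac{262}{\left(-18\right) 6}} = \frac{1}{26090 + \frac{262}{-108}} = \frac{1}{26090 + 262 \left(- \frac{1}{108}\right)} = \frac{1}{26090 - \frac{131}{54}} = \frac{1}{\frac{1408729}{54}} = \frac{54}{1408729}$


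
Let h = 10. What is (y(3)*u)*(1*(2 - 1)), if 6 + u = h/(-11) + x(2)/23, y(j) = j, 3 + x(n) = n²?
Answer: -5211/253 ≈ -20.597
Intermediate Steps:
x(n) = -3 + n²
u = -1737/253 (u = -6 + (10/(-11) + (-3 + 2²)/23) = -6 + (10*(-1/11) + (-3 + 4)*(1/23)) = -6 + (-10/11 + 1*(1/23)) = -6 + (-10/11 + 1/23) = -6 - 219/253 = -1737/253 ≈ -6.8656)
(y(3)*u)*(1*(2 - 1)) = (3*(-1737/253))*(1*(2 - 1)) = -5211/253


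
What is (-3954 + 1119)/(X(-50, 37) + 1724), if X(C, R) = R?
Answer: -945/587 ≈ -1.6099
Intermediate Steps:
(-3954 + 1119)/(X(-50, 37) + 1724) = (-3954 + 1119)/(37 + 1724) = -2835/1761 = -2835*1/1761 = -945/587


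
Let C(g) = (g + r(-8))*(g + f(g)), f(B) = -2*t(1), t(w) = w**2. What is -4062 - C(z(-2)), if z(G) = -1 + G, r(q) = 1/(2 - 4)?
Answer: -8159/2 ≈ -4079.5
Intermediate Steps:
r(q) = -1/2 (r(q) = 1/(-2) = -1/2)
f(B) = -2 (f(B) = -2*1**2 = -2*1 = -2)
C(g) = (-2 + g)*(-1/2 + g) (C(g) = (g - 1/2)*(g - 2) = (-1/2 + g)*(-2 + g) = (-2 + g)*(-1/2 + g))
-4062 - C(z(-2)) = -4062 - (1 + (-1 - 2)**2 - 5*(-1 - 2)/2) = -4062 - (1 + (-3)**2 - 5/2*(-3)) = -4062 - (1 + 9 + 15/2) = -4062 - 1*35/2 = -4062 - 35/2 = -8159/2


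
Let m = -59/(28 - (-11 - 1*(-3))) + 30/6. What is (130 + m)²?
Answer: 23049601/1296 ≈ 17785.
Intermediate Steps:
m = 121/36 (m = -59/(28 - (-11 + 3)) + 30*(⅙) = -59/(28 - 1*(-8)) + 5 = -59/(28 + 8) + 5 = -59/36 + 5 = 121/36 ≈ 3.3611)
(130 + m)² = (130 + 121/36)² = (4801/36)² = 23049601/1296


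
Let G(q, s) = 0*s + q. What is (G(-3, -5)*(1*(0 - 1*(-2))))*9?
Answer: -54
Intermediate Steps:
G(q, s) = q (G(q, s) = 0 + q = q)
(G(-3, -5)*(1*(0 - 1*(-2))))*9 = -3*(0 - 1*(-2))*9 = -3*(0 + 2)*9 = -3*2*9 = -6*9 = -54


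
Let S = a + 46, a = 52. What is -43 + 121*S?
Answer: 11815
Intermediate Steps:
S = 98 (S = 52 + 46 = 98)
-43 + 121*S = -43 + 121*98 = -43 + 11858 = 11815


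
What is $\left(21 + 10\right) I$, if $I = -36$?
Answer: $-1116$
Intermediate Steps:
$\left(21 + 10\right) I = \left(21 + 10\right) \left(-36\right) = 31 \left(-36\right) = -1116$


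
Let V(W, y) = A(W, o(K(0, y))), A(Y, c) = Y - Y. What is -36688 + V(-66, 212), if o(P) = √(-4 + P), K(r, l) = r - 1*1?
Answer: -36688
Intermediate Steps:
K(r, l) = -1 + r (K(r, l) = r - 1 = -1 + r)
A(Y, c) = 0
V(W, y) = 0
-36688 + V(-66, 212) = -36688 + 0 = -36688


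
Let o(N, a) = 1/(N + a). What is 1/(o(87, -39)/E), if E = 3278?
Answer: 157344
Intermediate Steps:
1/(o(87, -39)/E) = 1/(1/((87 - 39)*3278)) = 1/((1/3278)/48) = 1/((1/48)*(1/3278)) = 1/(1/157344) = 157344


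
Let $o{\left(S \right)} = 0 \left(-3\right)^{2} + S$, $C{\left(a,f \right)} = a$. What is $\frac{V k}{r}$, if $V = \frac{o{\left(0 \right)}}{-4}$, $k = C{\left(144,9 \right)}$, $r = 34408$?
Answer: $0$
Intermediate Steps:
$k = 144$
$o{\left(S \right)} = S$ ($o{\left(S \right)} = 0 \cdot 9 + S = 0 + S = S$)
$V = 0$ ($V = \frac{0}{-4} = 0 \left(- \frac{1}{4}\right) = 0$)
$\frac{V k}{r} = \frac{0 \cdot 144}{34408} = 0 \cdot \frac{1}{34408} = 0$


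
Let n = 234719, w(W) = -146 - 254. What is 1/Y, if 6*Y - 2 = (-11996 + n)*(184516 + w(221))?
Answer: 3/20503433935 ≈ 1.4632e-10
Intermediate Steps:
w(W) = -400
Y = 20503433935/3 (Y = 1/3 + ((-11996 + 234719)*(184516 - 400))/6 = 1/3 + (222723*184116)/6 = 1/3 + (1/6)*41006867868 = 1/3 + 6834477978 = 20503433935/3 ≈ 6.8345e+9)
1/Y = 1/(20503433935/3) = 3/20503433935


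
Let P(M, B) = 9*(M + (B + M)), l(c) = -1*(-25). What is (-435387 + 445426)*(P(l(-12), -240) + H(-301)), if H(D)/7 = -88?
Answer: -23350714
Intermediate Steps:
H(D) = -616 (H(D) = 7*(-88) = -616)
l(c) = 25
P(M, B) = 9*B + 18*M (P(M, B) = 9*(B + 2*M) = 9*B + 18*M)
(-435387 + 445426)*(P(l(-12), -240) + H(-301)) = (-435387 + 445426)*((9*(-240) + 18*25) - 616) = 10039*((-2160 + 450) - 616) = 10039*(-1710 - 616) = 10039*(-2326) = -23350714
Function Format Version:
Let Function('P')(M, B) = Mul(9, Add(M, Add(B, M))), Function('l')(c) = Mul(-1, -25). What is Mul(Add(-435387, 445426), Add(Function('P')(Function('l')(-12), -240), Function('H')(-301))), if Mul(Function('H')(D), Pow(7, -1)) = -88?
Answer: -23350714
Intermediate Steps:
Function('H')(D) = -616 (Function('H')(D) = Mul(7, -88) = -616)
Function('l')(c) = 25
Function('P')(M, B) = Add(Mul(9, B), Mul(18, M)) (Function('P')(M, B) = Mul(9, Add(B, Mul(2, M))) = Add(Mul(9, B), Mul(18, M)))
Mul(Add(-435387, 445426), Add(Function('P')(Function('l')(-12), -240), Function('H')(-301))) = Mul(Add(-435387, 445426), Add(Add(Mul(9, -240), Mul(18, 25)), -616)) = Mul(10039, Add(Add(-2160, 450), -616)) = Mul(10039, Add(-1710, -616)) = Mul(10039, -2326) = -23350714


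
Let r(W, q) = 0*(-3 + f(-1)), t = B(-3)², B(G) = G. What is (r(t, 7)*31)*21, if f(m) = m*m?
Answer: 0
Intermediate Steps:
f(m) = m²
t = 9 (t = (-3)² = 9)
r(W, q) = 0 (r(W, q) = 0*(-3 + (-1)²) = 0*(-3 + 1) = 0*(-2) = 0)
(r(t, 7)*31)*21 = (0*31)*21 = 0*21 = 0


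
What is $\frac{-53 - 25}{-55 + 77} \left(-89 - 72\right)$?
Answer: $\frac{6279}{11} \approx 570.82$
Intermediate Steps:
$\frac{-53 - 25}{-55 + 77} \left(-89 - 72\right) = - \frac{78}{22} \left(-161\right) = \left(-78\right) \frac{1}{22} \left(-161\right) = \left(- \frac{39}{11}\right) \left(-161\right) = \frac{6279}{11}$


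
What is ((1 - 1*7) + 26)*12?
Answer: 240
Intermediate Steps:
((1 - 1*7) + 26)*12 = ((1 - 7) + 26)*12 = (-6 + 26)*12 = 20*12 = 240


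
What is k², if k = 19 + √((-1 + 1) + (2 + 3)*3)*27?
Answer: 11296 + 1026*√15 ≈ 15270.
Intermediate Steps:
k = 19 + 27*√15 (k = 19 + √(0 + 5*3)*27 = 19 + √(0 + 15)*27 = 19 + √15*27 = 19 + 27*√15 ≈ 123.57)
k² = (19 + 27*√15)²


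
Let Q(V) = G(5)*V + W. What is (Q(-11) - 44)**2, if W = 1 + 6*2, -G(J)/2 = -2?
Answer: 5625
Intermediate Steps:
G(J) = 4 (G(J) = -2*(-2) = 4)
W = 13 (W = 1 + 12 = 13)
Q(V) = 13 + 4*V (Q(V) = 4*V + 13 = 13 + 4*V)
(Q(-11) - 44)**2 = ((13 + 4*(-11)) - 44)**2 = ((13 - 44) - 44)**2 = (-31 - 44)**2 = (-75)**2 = 5625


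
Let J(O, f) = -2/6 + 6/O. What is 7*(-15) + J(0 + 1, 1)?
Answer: -298/3 ≈ -99.333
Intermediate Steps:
J(O, f) = -⅓ + 6/O (J(O, f) = -2*⅙ + 6/O = -⅓ + 6/O)
7*(-15) + J(0 + 1, 1) = 7*(-15) + (18 - (0 + 1))/(3*(0 + 1)) = -105 + (⅓)*(18 - 1*1)/1 = -105 + (⅓)*1*(18 - 1) = -105 + (⅓)*1*17 = -105 + 17/3 = -298/3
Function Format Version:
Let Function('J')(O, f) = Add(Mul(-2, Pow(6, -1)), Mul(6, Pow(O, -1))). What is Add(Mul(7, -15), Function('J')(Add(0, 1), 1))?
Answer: Rational(-298, 3) ≈ -99.333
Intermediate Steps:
Function('J')(O, f) = Add(Rational(-1, 3), Mul(6, Pow(O, -1))) (Function('J')(O, f) = Add(Mul(-2, Rational(1, 6)), Mul(6, Pow(O, -1))) = Add(Rational(-1, 3), Mul(6, Pow(O, -1))))
Add(Mul(7, -15), Function('J')(Add(0, 1), 1)) = Add(Mul(7, -15), Mul(Rational(1, 3), Pow(Add(0, 1), -1), Add(18, Mul(-1, Add(0, 1))))) = Add(-105, Mul(Rational(1, 3), Pow(1, -1), Add(18, Mul(-1, 1)))) = Add(-105, Mul(Rational(1, 3), 1, Add(18, -1))) = Add(-105, Mul(Rational(1, 3), 1, 17)) = Add(-105, Rational(17, 3)) = Rational(-298, 3)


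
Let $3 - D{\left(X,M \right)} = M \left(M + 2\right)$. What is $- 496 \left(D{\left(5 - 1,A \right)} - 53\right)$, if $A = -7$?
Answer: $42160$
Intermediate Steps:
$D{\left(X,M \right)} = 3 - M \left(2 + M\right)$ ($D{\left(X,M \right)} = 3 - M \left(M + 2\right) = 3 - M \left(2 + M\right)$)
$- 496 \left(D{\left(5 - 1,A \right)} - 53\right) = - 496 \left(\left(3 - \left(-7\right)^{2} - -14\right) - 53\right) = - 496 \left(\left(3 - 49 + 14\right) - 53\right) = - 496 \left(-32 - 53\right) = \left(-496\right) \left(-85\right) = 42160$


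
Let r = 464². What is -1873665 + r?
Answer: -1658369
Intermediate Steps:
r = 215296
-1873665 + r = -1873665 + 215296 = -1658369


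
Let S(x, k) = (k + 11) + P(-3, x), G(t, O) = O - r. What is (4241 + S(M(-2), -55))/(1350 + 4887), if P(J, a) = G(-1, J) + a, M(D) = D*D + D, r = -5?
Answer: 4201/6237 ≈ 0.67356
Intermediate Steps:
M(D) = D + D² (M(D) = D² + D = D + D²)
G(t, O) = 5 + O (G(t, O) = O - 1*(-5) = O + 5 = 5 + O)
P(J, a) = 5 + J + a (P(J, a) = (5 + J) + a = 5 + J + a)
S(x, k) = 13 + k + x (S(x, k) = (k + 11) + (5 - 3 + x) = (11 + k) + (2 + x) = 13 + k + x)
(4241 + S(M(-2), -55))/(1350 + 4887) = (4241 + (13 - 55 - 2*(1 - 2)))/(1350 + 4887) = (4241 + (13 - 55 - 2*(-1)))/6237 = (4241 + (13 - 55 + 2))*(1/6237) = (4241 - 40)*(1/6237) = 4201*(1/6237) = 4201/6237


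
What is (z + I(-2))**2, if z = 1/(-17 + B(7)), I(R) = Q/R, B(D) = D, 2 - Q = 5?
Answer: 49/25 ≈ 1.9600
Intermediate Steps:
Q = -3 (Q = 2 - 1*5 = 2 - 5 = -3)
I(R) = -3/R
z = -1/10 (z = 1/(-17 + 7) = 1/(-10) = -1/10 ≈ -0.10000)
(z + I(-2))**2 = (-1/10 - 3/(-2))**2 = (-1/10 - 3*(-1/2))**2 = (-1/10 + 3/2)**2 = (7/5)**2 = 49/25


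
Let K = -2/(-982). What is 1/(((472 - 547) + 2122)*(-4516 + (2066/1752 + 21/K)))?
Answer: 876/10393546291 ≈ 8.4283e-8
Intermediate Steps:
K = 1/491 (K = -2*(-1/982) = 1/491 ≈ 0.0020367)
1/(((472 - 547) + 2122)*(-4516 + (2066/1752 + 21/K))) = 1/(((472 - 547) + 2122)*(-4516 + (2066/1752 + 21/(1/491)))) = 1/((-75 + 2122)*(-4516 + (2066*(1/1752) + 21*491))) = 1/(2047*(-4516 + (1033/876 + 10311))) = 1/(2047*(-4516 + 9033469/876)) = 1/(2047*(5077453/876)) = 1/(10393546291/876) = 876/10393546291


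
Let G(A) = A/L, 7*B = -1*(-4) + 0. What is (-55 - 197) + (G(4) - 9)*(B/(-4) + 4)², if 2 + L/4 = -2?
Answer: -76365/196 ≈ -389.62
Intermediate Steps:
L = -16 (L = -8 + 4*(-2) = -8 - 8 = -16)
B = 4/7 (B = (-1*(-4) + 0)/7 = (4 + 0)/7 = (⅐)*4 = 4/7 ≈ 0.57143)
G(A) = -A/16 (G(A) = A/(-16) = A*(-1/16) = -A/16)
(-55 - 197) + (G(4) - 9)*(B/(-4) + 4)² = (-55 - 197) + (-1/16*4 - 9)*((4/7)/(-4) + 4)² = -252 + (-¼ - 9)*((4/7)*(-¼) + 4)² = -252 - 37*(-⅐ + 4)²/4 = -252 - 37*(27/7)²/4 = -252 - 37/4*729/49 = -252 - 26973/196 = -76365/196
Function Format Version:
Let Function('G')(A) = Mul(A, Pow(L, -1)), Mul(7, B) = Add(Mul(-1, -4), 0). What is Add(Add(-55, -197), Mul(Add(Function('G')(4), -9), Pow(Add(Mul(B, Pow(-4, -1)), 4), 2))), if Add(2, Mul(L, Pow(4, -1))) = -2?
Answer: Rational(-76365, 196) ≈ -389.62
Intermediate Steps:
L = -16 (L = Add(-8, Mul(4, -2)) = Add(-8, -8) = -16)
B = Rational(4, 7) (B = Mul(Rational(1, 7), Add(Mul(-1, -4), 0)) = Mul(Rational(1, 7), Add(4, 0)) = Mul(Rational(1, 7), 4) = Rational(4, 7) ≈ 0.57143)
Function('G')(A) = Mul(Rational(-1, 16), A) (Function('G')(A) = Mul(A, Pow(-16, -1)) = Mul(A, Rational(-1, 16)) = Mul(Rational(-1, 16), A))
Add(Add(-55, -197), Mul(Add(Function('G')(4), -9), Pow(Add(Mul(B, Pow(-4, -1)), 4), 2))) = Add(Add(-55, -197), Mul(Add(Mul(Rational(-1, 16), 4), -9), Pow(Add(Mul(Rational(4, 7), Pow(-4, -1)), 4), 2))) = Add(-252, Mul(Add(Rational(-1, 4), -9), Pow(Add(Mul(Rational(4, 7), Rational(-1, 4)), 4), 2))) = Add(-252, Mul(Rational(-37, 4), Pow(Add(Rational(-1, 7), 4), 2))) = Add(-252, Mul(Rational(-37, 4), Pow(Rational(27, 7), 2))) = Add(-252, Mul(Rational(-37, 4), Rational(729, 49))) = Add(-252, Rational(-26973, 196)) = Rational(-76365, 196)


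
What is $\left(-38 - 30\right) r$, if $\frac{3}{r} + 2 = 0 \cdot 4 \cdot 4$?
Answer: $102$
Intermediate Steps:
$r = - \frac{3}{2}$ ($r = \frac{3}{-2 + 0 \cdot 4 \cdot 4} = \frac{3}{-2 + 0 \cdot 4} = \frac{3}{-2 + 0} = \frac{3}{-2} = 3 \left(- \frac{1}{2}\right) = - \frac{3}{2} \approx -1.5$)
$\left(-38 - 30\right) r = \left(-38 - 30\right) \left(- \frac{3}{2}\right) = \left(-68\right) \left(- \frac{3}{2}\right) = 102$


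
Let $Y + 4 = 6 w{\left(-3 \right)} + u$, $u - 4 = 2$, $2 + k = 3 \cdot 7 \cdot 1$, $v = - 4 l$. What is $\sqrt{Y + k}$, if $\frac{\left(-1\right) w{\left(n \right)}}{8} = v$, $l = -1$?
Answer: $3 i \sqrt{19} \approx 13.077 i$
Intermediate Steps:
$v = 4$ ($v = \left(-4\right) \left(-1\right) = 4$)
$k = 19$ ($k = -2 + 3 \cdot 7 \cdot 1 = -2 + 21 \cdot 1 = -2 + 21 = 19$)
$u = 6$ ($u = 4 + 2 = 6$)
$w{\left(n \right)} = -32$ ($w{\left(n \right)} = \left(-8\right) 4 = -32$)
$Y = -190$ ($Y = -4 + \left(6 \left(-32\right) + 6\right) = -4 + \left(-192 + 6\right) = -4 - 186 = -190$)
$\sqrt{Y + k} = \sqrt{-190 + 19} = \sqrt{-171} = 3 i \sqrt{19}$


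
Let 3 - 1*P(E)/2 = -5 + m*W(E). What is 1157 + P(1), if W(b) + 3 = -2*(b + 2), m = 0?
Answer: 1173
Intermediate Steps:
W(b) = -7 - 2*b (W(b) = -3 - 2*(b + 2) = -3 - 2*(2 + b) = -3 + (-4 - 2*b) = -7 - 2*b)
P(E) = 16 (P(E) = 6 - 2*(-5 + 0*(-7 - 2*E)) = 6 - 2*(-5 + 0) = 6 - 2*(-5) = 6 + 10 = 16)
1157 + P(1) = 1157 + 16 = 1173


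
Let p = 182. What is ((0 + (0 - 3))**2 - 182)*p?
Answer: -31486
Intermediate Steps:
((0 + (0 - 3))**2 - 182)*p = ((0 + (0 - 3))**2 - 182)*182 = ((0 - 3)**2 - 182)*182 = ((-3)**2 - 182)*182 = (9 - 182)*182 = -173*182 = -31486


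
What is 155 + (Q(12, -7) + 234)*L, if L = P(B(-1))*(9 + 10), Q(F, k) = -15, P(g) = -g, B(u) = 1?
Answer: -4006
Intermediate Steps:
L = -19 (L = (-1*1)*(9 + 10) = -1*19 = -19)
155 + (Q(12, -7) + 234)*L = 155 + (-15 + 234)*(-19) = 155 + 219*(-19) = 155 - 4161 = -4006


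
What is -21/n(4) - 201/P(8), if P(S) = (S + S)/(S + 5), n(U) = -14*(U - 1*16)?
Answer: -2615/16 ≈ -163.44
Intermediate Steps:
n(U) = 224 - 14*U (n(U) = -14*(U - 16) = -14*(-16 + U) = 224 - 14*U)
P(S) = 2*S/(5 + S) (P(S) = (2*S)/(5 + S) = 2*S/(5 + S))
-21/n(4) - 201/P(8) = -21/(224 - 14*4) - 201/(2*8/(5 + 8)) = -21/(224 - 56) - 201/(2*8/13) = -21/168 - 201/(2*8*(1/13)) = -21*1/168 - 201/16/13 = -⅛ - 201*13/16 = -⅛ - 2613/16 = -2615/16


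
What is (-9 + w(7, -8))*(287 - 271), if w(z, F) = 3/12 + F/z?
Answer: -1108/7 ≈ -158.29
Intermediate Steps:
w(z, F) = 1/4 + F/z (w(z, F) = 3*(1/12) + F/z = 1/4 + F/z)
(-9 + w(7, -8))*(287 - 271) = (-9 + (-8 + (1/4)*7)/7)*(287 - 271) = (-9 + (-8 + 7/4)/7)*16 = (-9 + (1/7)*(-25/4))*16 = (-9 - 25/28)*16 = -277/28*16 = -1108/7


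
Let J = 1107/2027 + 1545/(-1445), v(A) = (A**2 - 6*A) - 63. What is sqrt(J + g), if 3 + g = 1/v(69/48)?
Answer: I*sqrt(1331918236550276519)/613611413 ≈ 1.8808*I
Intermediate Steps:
v(A) = -63 + A**2 - 6*A
g = -53677/17807 (g = -3 + 1/(-63 + (69/48)**2 - 414/48) = -3 + 1/(-63 + (69*(1/48))**2 - 414/48) = -3 + 1/(-63 + (23/16)**2 - 6*23/16) = -3 + 1/(-63 + 529/256 - 69/8) = -3 + 1/(-17807/256) = -3 - 256/17807 = -53677/17807 ≈ -3.0144)
J = -306420/585803 (J = 1107*(1/2027) + 1545*(-1/1445) = 1107/2027 - 309/289 = -306420/585803 ≈ -0.52308)
sqrt(J + g) = sqrt(-306420/585803 - 53677/17807) = sqrt(-36900568571/10431394021) = I*sqrt(1331918236550276519)/613611413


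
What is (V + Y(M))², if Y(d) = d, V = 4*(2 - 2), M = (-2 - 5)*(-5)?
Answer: 1225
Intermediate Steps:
M = 35 (M = -7*(-5) = 35)
V = 0 (V = 4*0 = 0)
(V + Y(M))² = (0 + 35)² = 35² = 1225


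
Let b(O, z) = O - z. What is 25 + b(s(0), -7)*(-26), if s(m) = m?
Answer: -157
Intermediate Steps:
25 + b(s(0), -7)*(-26) = 25 + (0 - 1*(-7))*(-26) = 25 + (0 + 7)*(-26) = 25 + 7*(-26) = 25 - 182 = -157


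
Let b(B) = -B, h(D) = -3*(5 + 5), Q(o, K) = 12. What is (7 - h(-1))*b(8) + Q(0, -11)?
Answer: -284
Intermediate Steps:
h(D) = -30 (h(D) = -3*10 = -30)
(7 - h(-1))*b(8) + Q(0, -11) = (7 - 1*(-30))*(-1*8) + 12 = (7 + 30)*(-8) + 12 = 37*(-8) + 12 = -296 + 12 = -284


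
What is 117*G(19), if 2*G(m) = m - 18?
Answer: 117/2 ≈ 58.500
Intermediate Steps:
G(m) = -9 + m/2 (G(m) = (m - 18)/2 = (-18 + m)/2 = -9 + m/2)
117*G(19) = 117*(-9 + (½)*19) = 117*(-9 + 19/2) = 117*(½) = 117/2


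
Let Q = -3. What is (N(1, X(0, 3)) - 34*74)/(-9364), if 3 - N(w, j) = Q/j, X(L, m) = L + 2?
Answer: 5023/18728 ≈ 0.26821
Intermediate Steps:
X(L, m) = 2 + L
N(w, j) = 3 + 3/j (N(w, j) = 3 - (-3)/j = 3 + 3/j)
(N(1, X(0, 3)) - 34*74)/(-9364) = ((3 + 3/(2 + 0)) - 34*74)/(-9364) = ((3 + 3/2) - 2516)*(-1/9364) = (9/2 - 2516)*(-1/9364) = -5023/2*(-1/9364) = 5023/18728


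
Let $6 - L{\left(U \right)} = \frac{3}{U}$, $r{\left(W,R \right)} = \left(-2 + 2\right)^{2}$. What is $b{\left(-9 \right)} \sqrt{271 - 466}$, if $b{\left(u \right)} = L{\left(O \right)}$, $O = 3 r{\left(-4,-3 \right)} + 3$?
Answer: $5 i \sqrt{195} \approx 69.821 i$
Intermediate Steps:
$r{\left(W,R \right)} = 0$ ($r{\left(W,R \right)} = 0^{2} = 0$)
$O = 3$ ($O = 3 \cdot 0 + 3 = 0 + 3 = 3$)
$L{\left(U \right)} = 6 - \frac{3}{U}$
$b{\left(u \right)} = 5$ ($b{\left(u \right)} = 6 - \frac{3}{3} = 6 - 1 = 5$)
$b{\left(-9 \right)} \sqrt{271 - 466} = 5 \sqrt{271 - 466} = 5 \sqrt{-195} = 5 i \sqrt{195}$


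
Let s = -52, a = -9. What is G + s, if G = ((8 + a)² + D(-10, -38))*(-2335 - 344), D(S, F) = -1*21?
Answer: 53528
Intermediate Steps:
D(S, F) = -21
G = 53580 (G = ((8 - 9)² - 21)*(-2335 - 344) = ((-1)² - 21)*(-2679) = (1 - 21)*(-2679) = -20*(-2679) = 53580)
G + s = 53580 - 52 = 53528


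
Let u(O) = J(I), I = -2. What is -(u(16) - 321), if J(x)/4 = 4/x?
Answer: 329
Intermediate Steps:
J(x) = 16/x (J(x) = 4*(4/x) = 16/x)
u(O) = -8 (u(O) = 16/(-2) = 16*(-½) = -8)
-(u(16) - 321) = -(-8 - 321) = -1*(-329) = 329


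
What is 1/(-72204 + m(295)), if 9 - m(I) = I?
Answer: -1/72490 ≈ -1.3795e-5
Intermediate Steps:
m(I) = 9 - I
1/(-72204 + m(295)) = 1/(-72204 + (9 - 1*295)) = 1/(-72204 + (9 - 295)) = 1/(-72204 - 286) = 1/(-72490) = -1/72490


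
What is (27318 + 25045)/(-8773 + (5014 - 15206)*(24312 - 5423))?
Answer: -52363/192525461 ≈ -0.00027198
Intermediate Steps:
(27318 + 25045)/(-8773 + (5014 - 15206)*(24312 - 5423)) = 52363/(-8773 - 10192*18889) = 52363/(-8773 - 192516688) = 52363/(-192525461) = 52363*(-1/192525461) = -52363/192525461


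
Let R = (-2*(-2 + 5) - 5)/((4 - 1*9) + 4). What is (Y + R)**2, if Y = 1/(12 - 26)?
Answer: 23409/196 ≈ 119.43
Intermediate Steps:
R = 11 (R = (-2*3 - 5)/((4 - 9) + 4) = (-6 - 5)/(-5 + 4) = -11/(-1) = -11*(-1) = 11)
Y = -1/14 (Y = 1/(-14) = -1/14 ≈ -0.071429)
(Y + R)**2 = (-1/14 + 11)**2 = (153/14)**2 = 23409/196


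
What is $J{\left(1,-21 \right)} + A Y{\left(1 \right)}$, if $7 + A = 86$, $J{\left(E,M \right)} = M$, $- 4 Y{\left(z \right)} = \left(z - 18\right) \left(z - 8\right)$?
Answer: $- \frac{9485}{4} \approx -2371.3$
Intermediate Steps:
$Y{\left(z \right)} = - \frac{\left(-18 + z\right) \left(-8 + z\right)}{4}$ ($Y{\left(z \right)} = - \frac{\left(z - 18\right) \left(z - 8\right)}{4} = - \frac{\left(-18 + z\right) \left(-8 + z\right)}{4}$)
$A = 79$ ($A = -7 + 86 = 79$)
$J{\left(1,-21 \right)} + A Y{\left(1 \right)} = -21 + 79 \left(-36 - \frac{1^{2}}{4} + \frac{13}{2} \cdot 1\right) = -21 + 79 \left(-36 - \frac{1}{4} + \frac{13}{2}\right) = -21 + 79 \left(- \frac{119}{4}\right) = -21 - \frac{9401}{4} = - \frac{9485}{4}$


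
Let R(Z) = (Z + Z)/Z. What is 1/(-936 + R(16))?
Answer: -1/934 ≈ -0.0010707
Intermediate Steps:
R(Z) = 2 (R(Z) = (2*Z)/Z = 2)
1/(-936 + R(16)) = 1/(-936 + 2) = 1/(-934) = -1/934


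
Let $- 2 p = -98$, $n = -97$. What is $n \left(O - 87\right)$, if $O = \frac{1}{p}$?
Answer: $\frac{413414}{49} \approx 8437.0$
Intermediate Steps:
$p = 49$ ($p = \left(- \frac{1}{2}\right) \left(-98\right) = 49$)
$O = \frac{1}{49} \approx 0.020408$
$n \left(O - 87\right) = - 97 \left(\frac{1}{49} - 87\right) = \left(-97\right) \left(- \frac{4262}{49}\right) = \frac{413414}{49}$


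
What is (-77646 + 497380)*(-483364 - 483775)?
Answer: -405941121026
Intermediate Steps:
(-77646 + 497380)*(-483364 - 483775) = 419734*(-967139) = -405941121026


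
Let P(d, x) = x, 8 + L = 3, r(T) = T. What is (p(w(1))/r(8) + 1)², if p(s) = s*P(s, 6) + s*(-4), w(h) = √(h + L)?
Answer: ¾ + I ≈ 0.75 + 1.0*I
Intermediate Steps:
L = -5 (L = -8 + 3 = -5)
w(h) = √(-5 + h) (w(h) = √(h - 5) = √(-5 + h))
p(s) = 2*s (p(s) = s*6 + s*(-4) = 6*s - 4*s = 2*s)
(p(w(1))/r(8) + 1)² = ((2*√(-5 + 1))/8 + 1)² = ((2*√(-4))*(⅛) + 1)² = ((2*(2*I))*(⅛) + 1)² = ((4*I)*(⅛) + 1)² = (I/2 + 1)² = (1 + I/2)²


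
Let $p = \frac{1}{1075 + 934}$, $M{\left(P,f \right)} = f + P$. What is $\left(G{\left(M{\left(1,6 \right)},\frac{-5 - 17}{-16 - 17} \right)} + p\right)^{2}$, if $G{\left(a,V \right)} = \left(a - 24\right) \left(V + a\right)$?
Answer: $\frac{617035386256}{36324729} \approx 16987.0$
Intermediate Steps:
$M{\left(P,f \right)} = P + f$
$p = \frac{1}{2009} \approx 0.00049776$
$G{\left(a,V \right)} = \left(-24 + a\right) \left(V + a\right)$
$\left(G{\left(M{\left(1,6 \right)},\frac{-5 - 17}{-16 - 17} \right)} + p\right)^{2} = \left(\left(\left(1 + 6\right)^{2} - 24 \frac{-5 - 17}{-16 - 17} - 24 \left(1 + 6\right) + \frac{-5 - 17}{-16 - 17} \left(1 + 6\right)\right) + \frac{1}{2009}\right)^{2} = \left(\left(7^{2} - 24 \left(- \frac{22}{-33}\right) - 168 + - \frac{22}{-33} \cdot 7\right) + \frac{1}{2009}\right)^{2} = \left(\left(49 - 24 \left(\left(-22\right) \left(- \frac{1}{33}\right)\right) - 168 + \left(-22\right) \left(- \frac{1}{33}\right) 7\right) + \frac{1}{2009}\right)^{2} = \left(\left(49 - 16 - 168 + \frac{2}{3} \cdot 7\right) + \frac{1}{2009}\right)^{2} = \left(\left(49 - 16 - 168 + \frac{14}{3}\right) + \frac{1}{2009}\right)^{2} = \left(- \frac{391}{3} + \frac{1}{2009}\right)^{2} = \left(- \frac{785516}{6027}\right)^{2} = \frac{617035386256}{36324729}$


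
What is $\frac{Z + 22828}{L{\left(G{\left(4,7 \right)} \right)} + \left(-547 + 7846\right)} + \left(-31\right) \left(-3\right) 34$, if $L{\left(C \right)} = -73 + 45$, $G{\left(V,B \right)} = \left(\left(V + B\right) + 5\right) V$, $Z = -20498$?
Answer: $\frac{22993232}{7271} \approx 3162.3$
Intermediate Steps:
$G{\left(V,B \right)} = V \left(5 + B + V\right)$ ($G{\left(V,B \right)} = \left(\left(B + V\right) + 5\right) V = \left(5 + B + V\right) V = V \left(5 + B + V\right)$)
$L{\left(C \right)} = -28$
$\frac{Z + 22828}{L{\left(G{\left(4,7 \right)} \right)} + \left(-547 + 7846\right)} + \left(-31\right) \left(-3\right) 34 = \frac{-20498 + 22828}{-28 + \left(-547 + 7846\right)} + \left(-31\right) \left(-3\right) 34 = \frac{2330}{-28 + 7299} + 93 \cdot 34 = \frac{2330}{7271} + 3162 = \frac{22993232}{7271}$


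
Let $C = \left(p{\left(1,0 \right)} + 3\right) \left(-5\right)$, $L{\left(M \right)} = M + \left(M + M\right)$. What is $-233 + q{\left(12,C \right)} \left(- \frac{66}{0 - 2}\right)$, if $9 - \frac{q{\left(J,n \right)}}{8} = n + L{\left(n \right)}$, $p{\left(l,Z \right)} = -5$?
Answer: $-8417$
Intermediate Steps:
$L{\left(M \right)} = 3 M$ ($L{\left(M \right)} = M + 2 M = 3 M$)
$C = 10$ ($C = \left(-5 + 3\right) \left(-5\right) = \left(-2\right) \left(-5\right) = 10$)
$q{\left(J,n \right)} = 72 - 32 n$ ($q{\left(J,n \right)} = 72 - 8 \left(n + 3 n\right) = 72 - 8 \cdot 4 n = 72 - 32 n$)
$-233 + q{\left(12,C \right)} \left(- \frac{66}{0 - 2}\right) = -233 + \left(72 - 320\right) \left(- \frac{66}{0 - 2}\right) = -233 + \left(72 - 320\right) \left(- \frac{66}{-2}\right) = -233 - 248 \left(\left(-66\right) \left(- \frac{1}{2}\right)\right) = -233 - 8184 = -8417$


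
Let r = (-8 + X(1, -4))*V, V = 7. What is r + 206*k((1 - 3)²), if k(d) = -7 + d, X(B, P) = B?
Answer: -667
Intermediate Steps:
r = -49 (r = (-8 + 1)*7 = -7*7 = -49)
r + 206*k((1 - 3)²) = -49 + 206*(-7 + (1 - 3)²) = -49 + 206*(-7 + (-2)²) = -49 + 206*(-7 + 4) = -49 + 206*(-3) = -49 - 618 = -667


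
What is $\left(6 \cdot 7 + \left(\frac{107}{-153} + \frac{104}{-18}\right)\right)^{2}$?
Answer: $\frac{29539225}{23409} \approx 1261.9$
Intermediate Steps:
$\left(6 \cdot 7 + \left(\frac{107}{-153} + \frac{104}{-18}\right)\right)^{2} = \left(42 + \left(107 \left(- \frac{1}{153}\right) + 104 \left(- \frac{1}{18}\right)\right)\right)^{2} = \left(42 - \frac{991}{153}\right)^{2} = \left(\frac{5435}{153}\right)^{2} = \frac{29539225}{23409}$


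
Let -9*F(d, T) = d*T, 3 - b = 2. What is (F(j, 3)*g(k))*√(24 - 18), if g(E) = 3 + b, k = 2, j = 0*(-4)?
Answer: 0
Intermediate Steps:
j = 0
b = 1 (b = 3 - 1*2 = 3 - 2 = 1)
g(E) = 4 (g(E) = 3 + 1 = 4)
F(d, T) = -T*d/9 (F(d, T) = -d*T/9 = -T*d/9)
(F(j, 3)*g(k))*√(24 - 18) = (-⅑*3*0*4)*√(24 - 18) = (0*4)*√6 = 0*√6 = 0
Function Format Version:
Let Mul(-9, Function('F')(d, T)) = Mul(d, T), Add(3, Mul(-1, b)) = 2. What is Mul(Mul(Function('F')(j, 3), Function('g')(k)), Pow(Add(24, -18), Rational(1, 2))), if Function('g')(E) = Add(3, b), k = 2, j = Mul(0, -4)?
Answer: 0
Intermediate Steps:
j = 0
b = 1 (b = Add(3, Mul(-1, 2)) = Add(3, -2) = 1)
Function('g')(E) = 4 (Function('g')(E) = Add(3, 1) = 4)
Function('F')(d, T) = Mul(Rational(-1, 9), T, d) (Function('F')(d, T) = Mul(Rational(-1, 9), Mul(d, T)) = Mul(Rational(-1, 9), Mul(T, d)) = Mul(Rational(-1, 9), T, d))
Mul(Mul(Function('F')(j, 3), Function('g')(k)), Pow(Add(24, -18), Rational(1, 2))) = Mul(Mul(Mul(Rational(-1, 9), 3, 0), 4), Pow(Add(24, -18), Rational(1, 2))) = Mul(Mul(0, 4), Pow(6, Rational(1, 2))) = Mul(0, Pow(6, Rational(1, 2))) = 0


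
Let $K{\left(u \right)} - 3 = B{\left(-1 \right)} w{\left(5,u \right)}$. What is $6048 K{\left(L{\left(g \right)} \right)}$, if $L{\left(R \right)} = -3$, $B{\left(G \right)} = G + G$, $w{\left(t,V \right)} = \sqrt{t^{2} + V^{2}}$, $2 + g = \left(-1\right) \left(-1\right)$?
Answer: $18144 - 12096 \sqrt{34} \approx -52387.0$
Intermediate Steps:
$g = -1$ ($g = -2 - -1 = -2 + 1 = -1$)
$w{\left(t,V \right)} = \sqrt{V^{2} + t^{2}}$
$B{\left(G \right)} = 2 G$
$K{\left(u \right)} = 3 - 2 \sqrt{25 + u^{2}}$ ($K{\left(u \right)} = 3 + 2 \left(-1\right) \sqrt{u^{2} + 5^{2}} = 3 - 2 \sqrt{u^{2} + 25} = 3 - 2 \sqrt{25 + u^{2}}$)
$6048 K{\left(L{\left(g \right)} \right)} = 6048 \left(3 - 2 \sqrt{25 + \left(-3\right)^{2}}\right) = 6048 \left(3 - 2 \sqrt{25 + 9}\right) = 6048 \left(3 - 2 \sqrt{34}\right) = 18144 - 12096 \sqrt{34}$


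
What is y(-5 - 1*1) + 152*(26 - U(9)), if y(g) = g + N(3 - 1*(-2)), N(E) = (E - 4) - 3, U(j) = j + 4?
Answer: 1968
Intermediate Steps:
U(j) = 4 + j
N(E) = -7 + E (N(E) = (-4 + E) - 3 = -7 + E)
y(g) = -2 + g (y(g) = g + (-7 + (3 - 1*(-2))) = g + (-7 + (3 + 2)) = g + (-7 + 5) = g - 2 = -2 + g)
y(-5 - 1*1) + 152*(26 - U(9)) = (-2 + (-5 - 1*1)) + 152*(26 - (4 + 9)) = (-2 + (-5 - 1)) + 152*(26 - 1*13) = (-2 - 6) + 152*(26 - 13) = -8 + 152*13 = -8 + 1976 = 1968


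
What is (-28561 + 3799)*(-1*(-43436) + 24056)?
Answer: -1671236904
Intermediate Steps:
(-28561 + 3799)*(-1*(-43436) + 24056) = -24762*(43436 + 24056) = -24762*67492 = -1671236904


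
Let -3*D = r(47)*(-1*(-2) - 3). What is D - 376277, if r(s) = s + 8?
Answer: -1128776/3 ≈ -3.7626e+5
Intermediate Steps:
r(s) = 8 + s
D = 55/3 (D = -(8 + 47)*(-1*(-2) - 3)/3 = -55*(2 - 3)/3 = -55*(-1)/3 = -1/3*(-55) = 55/3 ≈ 18.333)
D - 376277 = 55/3 - 376277 = -1128776/3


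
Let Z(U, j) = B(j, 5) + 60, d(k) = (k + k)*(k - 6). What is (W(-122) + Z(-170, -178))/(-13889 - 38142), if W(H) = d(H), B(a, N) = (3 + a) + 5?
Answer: -4446/7433 ≈ -0.59814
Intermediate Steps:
B(a, N) = 8 + a
d(k) = 2*k*(-6 + k) (d(k) = (2*k)*(-6 + k) = 2*k*(-6 + k))
W(H) = 2*H*(-6 + H)
Z(U, j) = 68 + j (Z(U, j) = (8 + j) + 60 = 68 + j)
(W(-122) + Z(-170, -178))/(-13889 - 38142) = (2*(-122)*(-6 - 122) + (68 - 178))/(-13889 - 38142) = (2*(-122)*(-128) - 110)/(-52031) = (31232 - 110)*(-1/52031) = 31122*(-1/52031) = -4446/7433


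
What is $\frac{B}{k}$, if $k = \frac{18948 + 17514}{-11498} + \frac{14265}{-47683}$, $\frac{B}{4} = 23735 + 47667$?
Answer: $- \frac{2060357825572}{25034691} \approx -82300.0$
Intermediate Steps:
$B = 285608$ ($B = 4 \left(23735 + 47667\right) = 4 \cdot 71402 = 285608$)
$k = - \frac{951318258}{274129567}$ ($k = 36462 \left(- \frac{1}{11498}\right) + 14265 \left(- \frac{1}{47683}\right) = - \frac{18231}{5749} - \frac{14265}{47683} = - \frac{951318258}{274129567} \approx -3.4703$)
$\frac{B}{k} = \frac{285608}{- \frac{951318258}{274129567}} = 285608 \left(- \frac{274129567}{951318258}\right) = - \frac{2060357825572}{25034691}$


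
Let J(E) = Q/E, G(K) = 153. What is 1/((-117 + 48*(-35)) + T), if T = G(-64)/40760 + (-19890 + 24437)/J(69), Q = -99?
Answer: -1345080/6679825271 ≈ -0.00020136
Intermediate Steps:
J(E) = -99/E
T = -4262716511/1345080 (T = 153/40760 + (-19890 + 24437)/((-99/69)) = 153*(1/40760) + 4547/((-99*1/69)) = 153/40760 + 4547/(-33/23) = 153/40760 + 4547*(-23/33) = 153/40760 - 104581/33 = -4262716511/1345080 ≈ -3169.1)
1/((-117 + 48*(-35)) + T) = 1/((-117 + 48*(-35)) - 4262716511/1345080) = 1/((-117 - 1680) - 4262716511/1345080) = 1/(-1797 - 4262716511/1345080) = 1/(-6679825271/1345080) = -1345080/6679825271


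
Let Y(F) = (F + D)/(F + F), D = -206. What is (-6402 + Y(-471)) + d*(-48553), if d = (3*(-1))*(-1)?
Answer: -143240785/942 ≈ -1.5206e+5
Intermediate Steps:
d = 3 (d = -3*(-1) = 3)
Y(F) = (-206 + F)/(2*F) (Y(F) = (F - 206)/(F + F) = (-206 + F)/((2*F)) = (-206 + F)*(1/(2*F)) = (-206 + F)/(2*F))
(-6402 + Y(-471)) + d*(-48553) = (-6402 + (½)*(-206 - 471)/(-471)) + 3*(-48553) = (-6402 + (½)*(-1/471)*(-677)) - 145659 = (-6402 + 677/942) - 145659 = -6030007/942 - 145659 = -143240785/942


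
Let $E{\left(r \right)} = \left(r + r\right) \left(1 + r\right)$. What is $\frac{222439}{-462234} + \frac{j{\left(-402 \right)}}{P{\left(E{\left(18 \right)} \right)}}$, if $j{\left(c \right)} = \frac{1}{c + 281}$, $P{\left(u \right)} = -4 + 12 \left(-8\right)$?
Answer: $- \frac{1345524833}{2796515700} \approx -0.48114$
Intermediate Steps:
$E{\left(r \right)} = 2 r \left(1 + r\right)$
$P{\left(u \right)} = -100$ ($P{\left(u \right)} = -4 - 96 = -100$)
$j{\left(c \right)} = \frac{1}{281 + c}$
$\frac{222439}{-462234} + \frac{j{\left(-402 \right)}}{P{\left(E{\left(18 \right)} \right)}} = \frac{222439}{-462234} + \frac{1}{\left(281 - 402\right) \left(-100\right)} = 222439 \left(- \frac{1}{462234}\right) + \frac{1}{-121} \left(- \frac{1}{100}\right) = - \frac{222439}{462234} - - \frac{1}{12100} = - \frac{222439}{462234} + \frac{1}{12100} = - \frac{1345524833}{2796515700}$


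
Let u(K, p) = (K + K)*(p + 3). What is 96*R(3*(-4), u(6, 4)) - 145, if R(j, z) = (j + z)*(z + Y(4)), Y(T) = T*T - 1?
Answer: 684143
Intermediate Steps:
Y(T) = -1 + T**2 (Y(T) = T**2 - 1 = -1 + T**2)
u(K, p) = 2*K*(3 + p) (u(K, p) = (2*K)*(3 + p) = 2*K*(3 + p))
R(j, z) = (15 + z)*(j + z) (R(j, z) = (j + z)*(z + (-1 + 4**2)) = (j + z)*(z + (-1 + 16)) = (j + z)*(z + 15) = (j + z)*(15 + z) = (15 + z)*(j + z))
96*R(3*(-4), u(6, 4)) - 145 = 96*((2*6*(3 + 4))**2 + 15*(3*(-4)) + 15*(2*6*(3 + 4)) + (3*(-4))*(2*6*(3 + 4))) - 145 = 96*((2*6*7)**2 + 15*(-12) + 15*(2*6*7) - 24*6*7) - 145 = 96*(84**2 - 180 + 15*84 - 12*84) - 145 = 96*(7056 - 180 + 1260 - 1008) - 145 = 96*7128 - 145 = 684288 - 145 = 684143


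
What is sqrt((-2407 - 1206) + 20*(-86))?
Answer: I*sqrt(5333) ≈ 73.027*I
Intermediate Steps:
sqrt((-2407 - 1206) + 20*(-86)) = sqrt(-3613 - 1720) = sqrt(-5333) = I*sqrt(5333)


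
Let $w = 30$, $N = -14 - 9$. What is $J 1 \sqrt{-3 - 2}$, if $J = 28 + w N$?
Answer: $- 662 i \sqrt{5} \approx - 1480.3 i$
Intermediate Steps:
$N = -23$ ($N = -14 - 9 = -23$)
$J = -662$ ($J = 28 + 30 \left(-23\right) = 28 - 690 = -662$)
$J 1 \sqrt{-3 - 2} = - 662 \cdot 1 \sqrt{-3 - 2} = - 662 \cdot 1 \sqrt{-5} = - 662 \cdot 1 i \sqrt{5} = - 662 i \sqrt{5}$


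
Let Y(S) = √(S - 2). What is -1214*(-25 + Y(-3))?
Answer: 30350 - 1214*I*√5 ≈ 30350.0 - 2714.6*I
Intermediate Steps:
Y(S) = √(-2 + S)
-1214*(-25 + Y(-3)) = -1214*(-25 + √(-2 - 3)) = -1214*(-25 + √(-5)) = -1214*(-25 + I*√5) = 30350 - 1214*I*√5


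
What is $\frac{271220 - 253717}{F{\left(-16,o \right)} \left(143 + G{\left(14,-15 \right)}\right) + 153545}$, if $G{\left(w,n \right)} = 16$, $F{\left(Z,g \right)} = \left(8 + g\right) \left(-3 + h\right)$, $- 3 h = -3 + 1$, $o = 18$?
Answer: $\frac{17503}{143899} \approx 0.12163$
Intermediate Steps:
$h = \frac{2}{3}$ ($h = - \frac{-3 + 1}{3} = \left(- \frac{1}{3}\right) \left(-2\right) = \frac{2}{3} \approx 0.66667$)
$F{\left(Z,g \right)} = - \frac{56}{3} - \frac{7 g}{3}$ ($F{\left(Z,g \right)} = \left(8 + g\right) \left(-3 + \frac{2}{3}\right) = \left(8 + g\right) \left(- \frac{7}{3}\right) = - \frac{56}{3} - \frac{7 g}{3}$)
$\frac{271220 - 253717}{F{\left(-16,o \right)} \left(143 + G{\left(14,-15 \right)}\right) + 153545} = \frac{271220 - 253717}{\left(- \frac{56}{3} - 42\right) \left(143 + 16\right) + 153545} = \frac{17503}{\left(- \frac{56}{3} - 42\right) 159 + 153545} = \frac{17503}{\left(- \frac{182}{3}\right) 159 + 153545} = \frac{17503}{-9646 + 153545} = \frac{17503}{143899}$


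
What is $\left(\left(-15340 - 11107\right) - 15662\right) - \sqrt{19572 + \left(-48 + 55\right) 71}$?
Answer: $-42109 - \sqrt{20069} \approx -42251.0$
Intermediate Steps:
$\left(\left(-15340 - 11107\right) - 15662\right) - \sqrt{19572 + \left(-48 + 55\right) 71} = \left(-26447 - 15662\right) - \sqrt{19572 + 7 \cdot 71} = -42109 - \sqrt{19572 + 497} = -42109 - \sqrt{20069}$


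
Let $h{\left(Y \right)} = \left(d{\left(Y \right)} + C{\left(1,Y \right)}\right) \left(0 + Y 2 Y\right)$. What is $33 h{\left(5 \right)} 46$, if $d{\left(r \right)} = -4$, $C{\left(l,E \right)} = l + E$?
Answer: $151800$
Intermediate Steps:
$C{\left(l,E \right)} = E + l$
$h{\left(Y \right)} = 2 Y^{2} \left(-3 + Y\right)$ ($h{\left(Y \right)} = \left(-4 + \left(Y + 1\right)\right) \left(0 + Y 2 Y\right) = \left(-4 + \left(1 + Y\right)\right) \left(0 + 2 Y Y\right) = \left(-3 + Y\right) \left(0 + 2 Y^{2}\right) = \left(-3 + Y\right) 2 Y^{2} = 2 Y^{2} \left(-3 + Y\right)$)
$33 h{\left(5 \right)} 46 = 33 \cdot 2 \cdot 5^{2} \left(-3 + 5\right) 46 = 33 \cdot 2 \cdot 25 \cdot 2 \cdot 46 = 33 \cdot 100 \cdot 46 = 3300 \cdot 46 = 151800$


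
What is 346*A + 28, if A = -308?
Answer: -106540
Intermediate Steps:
346*A + 28 = 346*(-308) + 28 = -106568 + 28 = -106540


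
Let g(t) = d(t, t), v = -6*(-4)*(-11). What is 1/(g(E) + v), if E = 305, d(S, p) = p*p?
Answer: 1/92761 ≈ 1.0780e-5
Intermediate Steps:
d(S, p) = p²
v = -264 (v = 24*(-11) = -264)
g(t) = t²
1/(g(E) + v) = 1/(305² - 264) = 1/(93025 - 264) = 1/92761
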